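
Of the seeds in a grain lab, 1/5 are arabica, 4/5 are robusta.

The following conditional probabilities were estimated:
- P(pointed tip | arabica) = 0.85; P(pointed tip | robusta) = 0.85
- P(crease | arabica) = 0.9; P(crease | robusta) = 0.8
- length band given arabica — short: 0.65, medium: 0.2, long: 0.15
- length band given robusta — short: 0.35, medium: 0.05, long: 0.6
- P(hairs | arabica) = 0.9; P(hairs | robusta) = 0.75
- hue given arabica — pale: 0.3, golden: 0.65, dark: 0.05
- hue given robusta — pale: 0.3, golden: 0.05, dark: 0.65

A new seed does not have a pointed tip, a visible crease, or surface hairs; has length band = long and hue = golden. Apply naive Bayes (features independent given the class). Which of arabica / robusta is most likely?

robusta

arabica: 0.2 × (1−0.85) × (1−0.9) × 0.15 × (1−0.9) × 0.65 = 0.00002925
robusta: 0.8 × (1−0.85) × (1−0.8) × 0.6 × (1−0.75) × 0.05 = 0.00018
Highest score → robusta.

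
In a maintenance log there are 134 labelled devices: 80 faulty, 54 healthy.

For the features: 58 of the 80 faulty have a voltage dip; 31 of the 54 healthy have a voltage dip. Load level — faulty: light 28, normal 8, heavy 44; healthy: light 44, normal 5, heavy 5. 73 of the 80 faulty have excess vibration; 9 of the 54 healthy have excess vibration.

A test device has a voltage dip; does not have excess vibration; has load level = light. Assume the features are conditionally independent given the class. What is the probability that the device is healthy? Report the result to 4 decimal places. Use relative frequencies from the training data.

faulty: (80/134) × (58/80) × (28/80) × (7/80) ≈ 0.0132556
healthy: (54/134) × (31/54) × (44/54) × (45/54) ≈ 0.157085
P(healthy | x) = 0.157085 / 0.1703406 ≈ 0.9222

0.9222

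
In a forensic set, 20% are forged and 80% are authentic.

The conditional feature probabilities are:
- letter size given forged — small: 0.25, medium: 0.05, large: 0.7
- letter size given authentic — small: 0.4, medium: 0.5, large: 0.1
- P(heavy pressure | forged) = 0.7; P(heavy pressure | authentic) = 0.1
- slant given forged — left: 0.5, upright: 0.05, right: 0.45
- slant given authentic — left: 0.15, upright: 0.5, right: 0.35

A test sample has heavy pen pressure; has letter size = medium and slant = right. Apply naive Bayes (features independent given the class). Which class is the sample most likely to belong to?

authentic

forged: 0.2 × 0.05 × 0.7 × 0.45 = 0.00315
authentic: 0.8 × 0.5 × 0.1 × 0.35 = 0.014
Highest score → authentic.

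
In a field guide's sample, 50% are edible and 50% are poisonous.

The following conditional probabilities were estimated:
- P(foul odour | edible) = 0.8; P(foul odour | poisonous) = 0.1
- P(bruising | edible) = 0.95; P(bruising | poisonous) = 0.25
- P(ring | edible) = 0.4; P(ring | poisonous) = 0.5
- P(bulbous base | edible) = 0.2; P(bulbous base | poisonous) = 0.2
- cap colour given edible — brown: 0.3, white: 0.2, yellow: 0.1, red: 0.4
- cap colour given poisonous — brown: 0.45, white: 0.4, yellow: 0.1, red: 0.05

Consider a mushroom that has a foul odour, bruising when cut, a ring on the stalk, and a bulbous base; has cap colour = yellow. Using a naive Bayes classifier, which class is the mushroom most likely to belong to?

edible: 0.5 × 0.8 × 0.95 × 0.4 × 0.2 × 0.1 = 0.00304
poisonous: 0.5 × 0.1 × 0.25 × 0.5 × 0.2 × 0.1 = 0.000125
Highest score → edible.

edible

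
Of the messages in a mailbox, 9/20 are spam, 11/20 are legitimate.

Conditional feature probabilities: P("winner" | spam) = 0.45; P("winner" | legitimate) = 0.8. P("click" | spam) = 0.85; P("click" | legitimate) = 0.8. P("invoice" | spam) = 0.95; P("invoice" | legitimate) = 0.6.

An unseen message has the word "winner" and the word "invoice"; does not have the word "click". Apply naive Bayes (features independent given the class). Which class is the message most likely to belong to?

spam: 0.45 × 0.45 × (1−0.85) × 0.95 = 0.02885625
legitimate: 0.55 × 0.8 × (1−0.8) × 0.6 = 0.0528
Highest score → legitimate.

legitimate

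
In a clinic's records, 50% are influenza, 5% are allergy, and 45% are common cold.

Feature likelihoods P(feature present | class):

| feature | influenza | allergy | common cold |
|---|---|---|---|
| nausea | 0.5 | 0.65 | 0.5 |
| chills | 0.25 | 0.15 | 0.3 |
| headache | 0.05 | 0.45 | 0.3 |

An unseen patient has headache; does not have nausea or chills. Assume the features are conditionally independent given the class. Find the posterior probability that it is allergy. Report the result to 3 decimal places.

0.106

influenza: 0.5 × (1−0.5) × (1−0.25) × 0.05 = 0.009375
allergy: 0.05 × (1−0.65) × (1−0.15) × 0.45 = 0.00669375
common cold: 0.45 × (1−0.5) × (1−0.3) × 0.3 = 0.04725
P(allergy | x) = 0.00669375 / 0.06331875 ≈ 0.106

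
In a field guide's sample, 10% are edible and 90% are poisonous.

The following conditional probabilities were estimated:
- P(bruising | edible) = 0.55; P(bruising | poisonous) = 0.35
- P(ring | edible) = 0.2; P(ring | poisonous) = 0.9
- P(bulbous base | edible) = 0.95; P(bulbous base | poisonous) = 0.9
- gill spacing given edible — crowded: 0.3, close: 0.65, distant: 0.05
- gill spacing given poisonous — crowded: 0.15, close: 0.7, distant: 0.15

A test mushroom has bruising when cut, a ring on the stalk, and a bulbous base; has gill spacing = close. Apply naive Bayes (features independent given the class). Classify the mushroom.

edible: 0.1 × 0.55 × 0.2 × 0.95 × 0.65 = 0.0067925
poisonous: 0.9 × 0.35 × 0.9 × 0.9 × 0.7 = 0.178605
Highest score → poisonous.

poisonous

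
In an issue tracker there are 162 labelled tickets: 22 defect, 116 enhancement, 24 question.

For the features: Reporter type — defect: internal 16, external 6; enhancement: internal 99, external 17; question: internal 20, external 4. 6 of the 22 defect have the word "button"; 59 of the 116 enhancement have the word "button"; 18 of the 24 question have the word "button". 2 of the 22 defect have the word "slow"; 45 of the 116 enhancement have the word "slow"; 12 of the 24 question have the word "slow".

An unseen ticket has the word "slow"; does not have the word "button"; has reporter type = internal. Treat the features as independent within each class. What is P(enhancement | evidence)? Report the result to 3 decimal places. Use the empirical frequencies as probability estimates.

0.841

defect: (22/162) × (16/22) × (16/22) × (2/22) ≈ 0.00652995
enhancement: (116/162) × (99/116) × (57/116) × (45/116) ≈ 0.116491
question: (24/162) × (20/24) × (6/24) × (12/24) ≈ 0.0154321
P(enhancement | x) = 0.116491 / 0.13845305 ≈ 0.841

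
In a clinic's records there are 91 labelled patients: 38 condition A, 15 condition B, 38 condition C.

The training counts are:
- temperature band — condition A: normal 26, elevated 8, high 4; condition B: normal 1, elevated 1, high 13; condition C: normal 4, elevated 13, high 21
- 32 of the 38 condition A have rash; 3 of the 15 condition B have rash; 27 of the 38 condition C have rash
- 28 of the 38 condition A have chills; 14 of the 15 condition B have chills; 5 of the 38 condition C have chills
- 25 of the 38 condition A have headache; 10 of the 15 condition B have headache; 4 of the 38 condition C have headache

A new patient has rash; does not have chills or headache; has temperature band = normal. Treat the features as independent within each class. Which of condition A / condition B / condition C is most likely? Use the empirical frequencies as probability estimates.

condition A: (38/91) × (26/38) × (32/38) × (10/38) × (13/38) ≈ 0.0216608
condition B: (15/91) × (1/15) × (3/15) × (1/15) × (5/15) ≈ 0.00004884
condition C: (38/91) × (4/38) × (27/38) × (33/38) × (34/38) ≈ 0.0242675
Highest score → condition C.

condition C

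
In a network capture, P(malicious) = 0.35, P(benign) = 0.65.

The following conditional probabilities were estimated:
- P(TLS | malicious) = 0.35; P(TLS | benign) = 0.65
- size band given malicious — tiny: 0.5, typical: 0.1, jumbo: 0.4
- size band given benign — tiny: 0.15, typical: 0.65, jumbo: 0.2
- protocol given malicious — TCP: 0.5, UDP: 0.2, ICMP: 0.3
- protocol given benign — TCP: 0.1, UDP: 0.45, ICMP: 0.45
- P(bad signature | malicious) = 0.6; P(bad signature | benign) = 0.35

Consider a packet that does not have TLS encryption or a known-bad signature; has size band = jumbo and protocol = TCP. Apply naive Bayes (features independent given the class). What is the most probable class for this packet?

malicious

malicious: 0.35 × (1−0.35) × 0.4 × 0.5 × (1−0.6) = 0.0182
benign: 0.65 × (1−0.65) × 0.2 × 0.1 × (1−0.35) = 0.0029575
Highest score → malicious.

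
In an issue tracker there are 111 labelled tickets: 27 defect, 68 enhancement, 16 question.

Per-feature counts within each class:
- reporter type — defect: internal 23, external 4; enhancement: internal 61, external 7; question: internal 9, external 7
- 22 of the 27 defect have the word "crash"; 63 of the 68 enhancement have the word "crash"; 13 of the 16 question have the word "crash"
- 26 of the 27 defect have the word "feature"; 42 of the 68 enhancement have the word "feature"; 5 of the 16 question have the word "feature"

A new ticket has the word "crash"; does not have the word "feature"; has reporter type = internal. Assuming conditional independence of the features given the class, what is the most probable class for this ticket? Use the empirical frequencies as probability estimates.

enhancement

defect: (27/111) × (23/27) × (22/27) × (1/27) ≈ 0.00625317
enhancement: (68/111) × (61/68) × (63/68) × (26/68) ≈ 0.194672
question: (16/111) × (9/16) × (13/16) × (11/16) ≈ 0.0452914
Highest score → enhancement.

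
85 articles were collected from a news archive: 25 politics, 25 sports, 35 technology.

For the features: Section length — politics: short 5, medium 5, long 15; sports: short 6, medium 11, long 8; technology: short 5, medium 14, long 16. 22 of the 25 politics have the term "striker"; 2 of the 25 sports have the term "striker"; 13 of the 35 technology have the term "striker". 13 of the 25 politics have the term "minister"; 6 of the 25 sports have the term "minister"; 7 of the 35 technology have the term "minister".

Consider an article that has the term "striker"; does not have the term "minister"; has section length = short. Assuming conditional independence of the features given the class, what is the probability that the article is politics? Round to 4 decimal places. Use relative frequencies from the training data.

0.5330

politics: (25/85) × (5/25) × (22/25) × (12/25) ≈ 0.0248471
sports: (25/85) × (6/25) × (2/25) × (19/25) ≈ 0.00429176
technology: (35/85) × (5/35) × (13/35) × (28/35) ≈ 0.017479
P(politics | x) = 0.0248471 / 0.04661786 ≈ 0.5330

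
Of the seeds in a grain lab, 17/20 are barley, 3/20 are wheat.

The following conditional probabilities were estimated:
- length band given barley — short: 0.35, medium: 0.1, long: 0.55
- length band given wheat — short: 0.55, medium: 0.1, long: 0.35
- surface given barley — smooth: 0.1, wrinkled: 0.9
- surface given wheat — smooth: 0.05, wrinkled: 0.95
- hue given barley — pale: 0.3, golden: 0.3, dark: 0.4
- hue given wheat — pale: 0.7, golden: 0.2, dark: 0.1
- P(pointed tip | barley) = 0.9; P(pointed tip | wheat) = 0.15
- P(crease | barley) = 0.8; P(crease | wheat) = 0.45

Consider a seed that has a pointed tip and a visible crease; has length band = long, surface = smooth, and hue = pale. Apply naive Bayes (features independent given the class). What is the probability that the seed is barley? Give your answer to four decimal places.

barley: 0.85 × 0.55 × 0.1 × 0.3 × 0.9 × 0.8 = 0.010098
wheat: 0.15 × 0.35 × 0.05 × 0.7 × 0.15 × 0.45 = 0.00012403125
P(barley | x) = 0.010098 / 0.01022203125 ≈ 0.9879

0.9879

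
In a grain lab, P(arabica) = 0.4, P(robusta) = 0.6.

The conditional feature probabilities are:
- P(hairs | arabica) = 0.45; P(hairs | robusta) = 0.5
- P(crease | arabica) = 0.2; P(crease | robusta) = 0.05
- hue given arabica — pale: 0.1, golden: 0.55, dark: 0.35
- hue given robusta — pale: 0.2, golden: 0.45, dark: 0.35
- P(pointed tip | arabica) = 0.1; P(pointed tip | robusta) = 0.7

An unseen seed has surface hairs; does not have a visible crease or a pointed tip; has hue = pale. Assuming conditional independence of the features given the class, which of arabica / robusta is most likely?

arabica: 0.4 × 0.45 × (1−0.2) × 0.1 × (1−0.1) = 0.01296
robusta: 0.6 × 0.5 × (1−0.05) × 0.2 × (1−0.7) = 0.0171
Highest score → robusta.

robusta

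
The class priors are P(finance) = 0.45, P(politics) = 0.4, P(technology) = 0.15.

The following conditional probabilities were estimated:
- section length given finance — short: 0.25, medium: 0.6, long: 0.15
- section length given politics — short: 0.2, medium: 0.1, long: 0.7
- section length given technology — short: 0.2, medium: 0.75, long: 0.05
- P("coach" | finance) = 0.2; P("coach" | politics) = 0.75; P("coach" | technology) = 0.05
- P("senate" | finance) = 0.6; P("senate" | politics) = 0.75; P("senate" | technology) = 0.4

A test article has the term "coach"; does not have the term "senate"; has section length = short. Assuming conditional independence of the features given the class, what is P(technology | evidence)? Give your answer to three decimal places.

0.036

finance: 0.45 × 0.25 × 0.2 × (1−0.6) = 0.009
politics: 0.4 × 0.2 × 0.75 × (1−0.75) = 0.015
technology: 0.15 × 0.2 × 0.05 × (1−0.4) = 0.0009
P(technology | x) = 0.0009 / 0.0249 ≈ 0.036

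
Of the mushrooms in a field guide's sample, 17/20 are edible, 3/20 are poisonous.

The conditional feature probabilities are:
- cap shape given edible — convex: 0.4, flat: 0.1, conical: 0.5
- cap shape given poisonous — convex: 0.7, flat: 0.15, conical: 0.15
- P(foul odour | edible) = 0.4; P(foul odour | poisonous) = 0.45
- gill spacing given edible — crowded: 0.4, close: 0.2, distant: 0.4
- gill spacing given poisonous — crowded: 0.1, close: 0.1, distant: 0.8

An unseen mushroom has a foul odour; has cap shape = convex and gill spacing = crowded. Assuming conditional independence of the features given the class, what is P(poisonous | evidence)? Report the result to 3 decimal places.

0.080

edible: 0.85 × 0.4 × 0.4 × 0.4 = 0.0544
poisonous: 0.15 × 0.7 × 0.45 × 0.1 = 0.004725
P(poisonous | x) = 0.004725 / 0.059125 ≈ 0.080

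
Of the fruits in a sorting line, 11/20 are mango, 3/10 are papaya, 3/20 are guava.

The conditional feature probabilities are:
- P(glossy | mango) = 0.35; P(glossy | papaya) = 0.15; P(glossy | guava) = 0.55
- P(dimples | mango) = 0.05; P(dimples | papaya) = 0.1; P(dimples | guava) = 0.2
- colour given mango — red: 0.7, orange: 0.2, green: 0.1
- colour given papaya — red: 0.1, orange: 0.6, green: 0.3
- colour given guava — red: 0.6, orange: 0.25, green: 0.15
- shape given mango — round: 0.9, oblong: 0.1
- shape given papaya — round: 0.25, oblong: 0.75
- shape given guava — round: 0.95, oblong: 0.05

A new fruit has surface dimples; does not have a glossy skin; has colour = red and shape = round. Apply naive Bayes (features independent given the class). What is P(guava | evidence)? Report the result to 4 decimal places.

mango: 0.55 × (1−0.35) × 0.05 × 0.7 × 0.9 = 0.01126125
papaya: 0.3 × (1−0.15) × 0.1 × 0.1 × 0.25 = 0.0006375
guava: 0.15 × (1−0.55) × 0.2 × 0.6 × 0.95 = 0.007695
P(guava | x) = 0.007695 / 0.01959375 ≈ 0.3927

0.3927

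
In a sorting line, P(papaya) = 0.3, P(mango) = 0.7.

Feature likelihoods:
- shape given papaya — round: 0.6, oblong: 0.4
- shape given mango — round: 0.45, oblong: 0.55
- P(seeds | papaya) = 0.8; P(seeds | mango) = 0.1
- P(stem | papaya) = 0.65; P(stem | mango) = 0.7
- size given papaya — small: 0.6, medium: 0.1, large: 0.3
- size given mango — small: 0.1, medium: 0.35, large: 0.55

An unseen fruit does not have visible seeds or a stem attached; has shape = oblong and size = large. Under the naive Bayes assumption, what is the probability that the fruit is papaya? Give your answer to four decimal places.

papaya: 0.3 × 0.4 × (1−0.8) × (1−0.65) × 0.3 = 0.00252
mango: 0.7 × 0.55 × (1−0.1) × (1−0.7) × 0.55 = 0.0571725
P(papaya | x) = 0.00252 / 0.0596925 ≈ 0.0422

0.0422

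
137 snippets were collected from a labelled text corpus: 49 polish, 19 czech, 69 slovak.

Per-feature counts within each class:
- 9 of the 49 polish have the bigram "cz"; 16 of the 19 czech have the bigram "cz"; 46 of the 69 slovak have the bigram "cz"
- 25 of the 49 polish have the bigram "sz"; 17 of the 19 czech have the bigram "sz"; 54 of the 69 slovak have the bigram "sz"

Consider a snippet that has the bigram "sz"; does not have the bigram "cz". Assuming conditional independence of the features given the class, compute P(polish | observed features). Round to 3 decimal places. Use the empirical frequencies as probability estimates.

polish: (49/137) × (40/49) × (25/49) ≈ 0.148965
czech: (19/137) × (3/19) × (17/19) ≈ 0.0195928
slovak: (69/137) × (23/69) × (54/69) ≈ 0.131387
P(polish | x) = 0.148965 / 0.2999448 ≈ 0.497

0.497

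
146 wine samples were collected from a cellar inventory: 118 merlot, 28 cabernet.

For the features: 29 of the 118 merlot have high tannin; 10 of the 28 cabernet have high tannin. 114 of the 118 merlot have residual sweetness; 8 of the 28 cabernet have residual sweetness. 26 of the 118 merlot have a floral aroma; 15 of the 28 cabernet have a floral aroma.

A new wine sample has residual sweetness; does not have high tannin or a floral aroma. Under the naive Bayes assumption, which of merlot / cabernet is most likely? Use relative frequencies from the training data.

merlot

merlot: (118/146) × (89/118) × (114/118) × (92/118) ≈ 0.459162
cabernet: (28/146) × (18/28) × (8/28) × (13/28) ≈ 0.0163545
Highest score → merlot.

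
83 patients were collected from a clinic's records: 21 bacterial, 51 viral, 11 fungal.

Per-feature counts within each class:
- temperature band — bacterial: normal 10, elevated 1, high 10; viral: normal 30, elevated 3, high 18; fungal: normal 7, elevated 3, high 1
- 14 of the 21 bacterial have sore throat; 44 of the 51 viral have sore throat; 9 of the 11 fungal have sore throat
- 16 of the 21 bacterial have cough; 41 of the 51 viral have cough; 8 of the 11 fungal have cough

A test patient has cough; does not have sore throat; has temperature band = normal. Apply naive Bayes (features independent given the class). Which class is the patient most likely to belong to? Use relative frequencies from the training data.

viral

bacterial: (21/83) × (10/21) × (7/21) × (16/21) ≈ 0.0305986
viral: (51/83) × (30/51) × (7/51) × (41/51) ≈ 0.0398827
fungal: (11/83) × (7/11) × (2/11) × (8/11) ≈ 0.011152
Highest score → viral.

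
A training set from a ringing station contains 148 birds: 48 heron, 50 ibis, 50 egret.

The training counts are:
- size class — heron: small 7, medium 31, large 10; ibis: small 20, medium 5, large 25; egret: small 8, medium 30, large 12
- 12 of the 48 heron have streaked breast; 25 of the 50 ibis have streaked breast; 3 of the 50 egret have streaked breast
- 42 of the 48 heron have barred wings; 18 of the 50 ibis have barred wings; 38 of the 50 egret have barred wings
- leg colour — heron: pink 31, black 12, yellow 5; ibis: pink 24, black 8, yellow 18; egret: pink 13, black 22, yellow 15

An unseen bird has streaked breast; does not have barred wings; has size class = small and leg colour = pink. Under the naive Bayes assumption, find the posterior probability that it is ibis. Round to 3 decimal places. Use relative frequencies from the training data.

heron: (48/148) × (7/48) × (12/48) × (6/48) × (31/48) ≈ 0.000954568
ibis: (50/148) × (20/50) × (25/50) × (32/50) × (24/50) ≈ 0.0207568
egret: (50/148) × (8/50) × (3/50) × (12/50) × (13/50) ≈ 0.000202378
P(ibis | x) = 0.0207568 / 0.021913746 ≈ 0.947

0.947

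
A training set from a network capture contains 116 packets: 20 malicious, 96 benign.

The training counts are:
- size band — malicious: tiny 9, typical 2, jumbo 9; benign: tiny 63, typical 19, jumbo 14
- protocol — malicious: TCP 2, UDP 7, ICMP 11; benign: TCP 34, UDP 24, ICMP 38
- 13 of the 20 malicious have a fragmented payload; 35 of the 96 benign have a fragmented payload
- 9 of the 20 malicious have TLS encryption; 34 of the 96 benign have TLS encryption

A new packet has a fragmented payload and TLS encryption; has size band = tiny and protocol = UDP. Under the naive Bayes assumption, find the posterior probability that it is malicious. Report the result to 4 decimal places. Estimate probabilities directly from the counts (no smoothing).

0.3118

malicious: (20/116) × (9/20) × (7/20) × (13/20) × (9/20) ≈ 0.00794289
benign: (96/116) × (63/96) × (24/96) × (35/96) × (34/96) ≈ 0.0175318
P(malicious | x) = 0.00794289 / 0.02547469 ≈ 0.3118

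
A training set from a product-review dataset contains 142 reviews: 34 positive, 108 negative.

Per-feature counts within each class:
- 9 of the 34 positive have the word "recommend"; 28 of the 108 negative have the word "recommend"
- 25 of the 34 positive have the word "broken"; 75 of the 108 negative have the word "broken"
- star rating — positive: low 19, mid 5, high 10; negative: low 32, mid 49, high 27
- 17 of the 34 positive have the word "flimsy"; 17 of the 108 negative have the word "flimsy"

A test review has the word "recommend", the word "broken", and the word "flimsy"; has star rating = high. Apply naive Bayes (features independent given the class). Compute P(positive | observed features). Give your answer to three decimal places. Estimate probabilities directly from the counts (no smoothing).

0.560

positive: (34/142) × (9/34) × (25/34) × (10/34) × (17/34) ≈ 0.0068534
negative: (108/142) × (28/108) × (75/108) × (27/108) × (17/108) ≈ 0.00538856
P(positive | x) = 0.0068534 / 0.01224196 ≈ 0.560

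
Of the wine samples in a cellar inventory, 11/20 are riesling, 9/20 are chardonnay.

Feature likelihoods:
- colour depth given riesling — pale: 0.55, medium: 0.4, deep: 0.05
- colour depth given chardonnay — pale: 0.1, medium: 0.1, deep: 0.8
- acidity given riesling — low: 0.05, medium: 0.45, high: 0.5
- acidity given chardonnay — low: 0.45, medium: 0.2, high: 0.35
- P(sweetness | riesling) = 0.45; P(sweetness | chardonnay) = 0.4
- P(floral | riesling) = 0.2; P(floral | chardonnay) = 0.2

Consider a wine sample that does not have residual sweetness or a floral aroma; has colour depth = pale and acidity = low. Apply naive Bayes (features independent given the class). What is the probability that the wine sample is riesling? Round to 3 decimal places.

riesling: 0.55 × 0.55 × 0.05 × (1−0.45) × (1−0.2) = 0.006655
chardonnay: 0.45 × 0.1 × 0.45 × (1−0.4) × (1−0.2) = 0.00972
P(riesling | x) = 0.006655 / 0.016375 ≈ 0.406

0.406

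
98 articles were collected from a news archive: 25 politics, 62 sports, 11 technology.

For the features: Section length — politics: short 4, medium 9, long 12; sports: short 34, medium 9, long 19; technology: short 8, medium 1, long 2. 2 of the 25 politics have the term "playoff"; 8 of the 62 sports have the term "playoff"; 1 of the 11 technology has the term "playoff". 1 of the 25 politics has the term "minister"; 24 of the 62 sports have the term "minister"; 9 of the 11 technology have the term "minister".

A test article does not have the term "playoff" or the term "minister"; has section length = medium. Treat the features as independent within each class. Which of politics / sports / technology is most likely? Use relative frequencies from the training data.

politics

politics: (25/98) × (9/25) × (23/25) × (24/25) ≈ 0.0811102
sports: (62/98) × (9/62) × (54/62) × (38/62) ≈ 0.0490242
technology: (11/98) × (1/11) × (10/11) × (2/11) ≈ 0.00168663
Highest score → politics.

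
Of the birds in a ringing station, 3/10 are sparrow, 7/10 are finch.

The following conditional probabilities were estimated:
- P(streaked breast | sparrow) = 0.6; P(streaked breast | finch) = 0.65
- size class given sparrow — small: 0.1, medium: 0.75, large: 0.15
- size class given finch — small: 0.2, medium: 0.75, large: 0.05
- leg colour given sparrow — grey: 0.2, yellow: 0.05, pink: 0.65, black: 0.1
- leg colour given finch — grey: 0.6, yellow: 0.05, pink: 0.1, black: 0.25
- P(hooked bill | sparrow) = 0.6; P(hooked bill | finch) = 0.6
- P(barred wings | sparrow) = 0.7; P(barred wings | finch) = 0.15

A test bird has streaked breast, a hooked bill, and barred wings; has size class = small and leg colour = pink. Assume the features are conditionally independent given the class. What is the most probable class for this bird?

sparrow: 0.3 × 0.6 × 0.1 × 0.65 × 0.6 × 0.7 = 0.004914
finch: 0.7 × 0.65 × 0.2 × 0.1 × 0.6 × 0.15 = 0.000819
Highest score → sparrow.

sparrow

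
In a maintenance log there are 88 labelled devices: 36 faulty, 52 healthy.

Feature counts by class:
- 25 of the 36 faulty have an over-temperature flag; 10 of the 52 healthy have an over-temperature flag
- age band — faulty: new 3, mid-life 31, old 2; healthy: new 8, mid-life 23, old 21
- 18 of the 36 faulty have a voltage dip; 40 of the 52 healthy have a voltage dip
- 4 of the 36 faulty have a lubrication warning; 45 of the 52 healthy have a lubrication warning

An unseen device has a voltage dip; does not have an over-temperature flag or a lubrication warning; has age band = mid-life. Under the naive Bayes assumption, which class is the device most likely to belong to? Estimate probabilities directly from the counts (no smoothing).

faulty: (36/88) × (11/36) × (31/36) × (18/36) × (32/36) ≈ 0.0478395
healthy: (52/88) × (42/52) × (23/52) × (40/52) × (7/52) ≈ 0.0218596
Highest score → faulty.

faulty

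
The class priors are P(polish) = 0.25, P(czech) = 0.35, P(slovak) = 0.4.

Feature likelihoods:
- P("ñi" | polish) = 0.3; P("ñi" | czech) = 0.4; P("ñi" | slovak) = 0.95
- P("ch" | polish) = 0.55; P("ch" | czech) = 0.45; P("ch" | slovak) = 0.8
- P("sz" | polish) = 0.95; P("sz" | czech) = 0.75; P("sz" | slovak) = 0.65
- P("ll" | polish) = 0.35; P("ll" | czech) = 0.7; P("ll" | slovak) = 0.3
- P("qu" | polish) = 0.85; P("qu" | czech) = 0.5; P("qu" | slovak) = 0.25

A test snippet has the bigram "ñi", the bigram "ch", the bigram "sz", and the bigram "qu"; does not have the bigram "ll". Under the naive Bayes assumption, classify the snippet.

slovak

polish: 0.25 × 0.3 × 0.55 × 0.95 × (1−0.35) × 0.85 = 0.02165109375
czech: 0.35 × 0.4 × 0.45 × 0.75 × (1−0.7) × 0.5 = 0.0070875
slovak: 0.4 × 0.95 × 0.8 × 0.65 × (1−0.3) × 0.25 = 0.03458
Highest score → slovak.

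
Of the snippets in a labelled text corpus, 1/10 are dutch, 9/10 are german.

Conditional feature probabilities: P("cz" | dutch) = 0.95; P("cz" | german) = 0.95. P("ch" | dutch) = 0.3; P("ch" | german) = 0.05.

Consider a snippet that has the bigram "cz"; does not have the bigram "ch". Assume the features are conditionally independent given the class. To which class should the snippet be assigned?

dutch: 0.1 × 0.95 × (1−0.3) = 0.0665
german: 0.9 × 0.95 × (1−0.05) = 0.81225
Highest score → german.

german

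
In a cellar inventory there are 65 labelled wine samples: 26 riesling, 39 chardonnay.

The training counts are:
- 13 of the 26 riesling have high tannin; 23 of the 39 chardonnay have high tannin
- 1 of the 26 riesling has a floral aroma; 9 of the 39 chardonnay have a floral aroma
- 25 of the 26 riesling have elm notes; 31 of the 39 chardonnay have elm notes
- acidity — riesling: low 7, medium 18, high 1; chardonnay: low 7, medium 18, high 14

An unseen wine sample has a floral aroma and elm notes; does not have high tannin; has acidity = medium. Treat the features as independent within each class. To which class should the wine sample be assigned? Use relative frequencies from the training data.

riesling: (26/65) × (13/26) × (1/26) × (25/26) × (18/26) ≈ 0.00512062
chardonnay: (39/65) × (16/39) × (9/39) × (31/39) × (18/39) ≈ 0.0208396
Highest score → chardonnay.

chardonnay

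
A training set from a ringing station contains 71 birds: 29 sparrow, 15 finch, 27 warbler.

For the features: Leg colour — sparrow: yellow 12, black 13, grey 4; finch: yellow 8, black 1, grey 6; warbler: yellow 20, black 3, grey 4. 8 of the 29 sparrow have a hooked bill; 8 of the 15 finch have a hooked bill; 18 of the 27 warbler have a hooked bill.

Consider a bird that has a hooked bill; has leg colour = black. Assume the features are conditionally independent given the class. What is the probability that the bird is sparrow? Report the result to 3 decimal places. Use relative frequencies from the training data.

0.586

sparrow: (29/71) × (13/29) × (8/29) ≈ 0.05051
finch: (15/71) × (1/15) × (8/15) ≈ 0.00751174
warbler: (27/71) × (3/27) × (18/27) ≈ 0.028169
P(sparrow | x) = 0.05051 / 0.08619074 ≈ 0.586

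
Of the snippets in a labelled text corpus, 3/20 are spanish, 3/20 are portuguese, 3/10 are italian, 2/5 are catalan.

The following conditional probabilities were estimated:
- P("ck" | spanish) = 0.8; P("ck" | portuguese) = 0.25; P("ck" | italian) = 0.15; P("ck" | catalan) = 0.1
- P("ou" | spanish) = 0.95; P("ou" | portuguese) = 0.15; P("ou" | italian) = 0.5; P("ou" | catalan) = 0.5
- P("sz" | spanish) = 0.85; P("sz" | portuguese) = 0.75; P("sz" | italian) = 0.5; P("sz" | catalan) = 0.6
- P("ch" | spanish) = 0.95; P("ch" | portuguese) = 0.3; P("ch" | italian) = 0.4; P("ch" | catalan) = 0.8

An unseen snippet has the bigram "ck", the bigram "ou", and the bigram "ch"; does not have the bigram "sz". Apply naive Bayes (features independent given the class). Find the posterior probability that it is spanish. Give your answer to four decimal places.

0.5893

spanish: 0.15 × 0.8 × 0.95 × (1−0.85) × 0.95 = 0.016245
portuguese: 0.15 × 0.25 × 0.15 × (1−0.75) × 0.3 = 0.000421875
italian: 0.3 × 0.15 × 0.5 × (1−0.5) × 0.4 = 0.0045
catalan: 0.4 × 0.1 × 0.5 × (1−0.6) × 0.8 = 0.0064
P(spanish | x) = 0.016245 / 0.027566875 ≈ 0.5893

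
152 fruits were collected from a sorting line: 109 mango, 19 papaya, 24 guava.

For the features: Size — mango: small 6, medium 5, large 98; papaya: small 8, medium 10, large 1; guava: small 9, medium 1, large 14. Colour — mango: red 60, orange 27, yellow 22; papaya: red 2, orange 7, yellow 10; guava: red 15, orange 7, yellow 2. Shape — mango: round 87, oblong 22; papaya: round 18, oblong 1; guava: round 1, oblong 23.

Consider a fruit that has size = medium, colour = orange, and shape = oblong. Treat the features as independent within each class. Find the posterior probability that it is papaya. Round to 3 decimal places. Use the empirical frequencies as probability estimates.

mango: (109/152) × (5/109) × (27/109) × (22/109) ≈ 0.0016446
papaya: (19/152) × (10/19) × (7/19) × (1/19) ≈ 0.0012757
guava: (24/152) × (1/24) × (7/24) × (23/24) ≈ 0.00183891
P(papaya | x) = 0.0012757 / 0.00475921 ≈ 0.268

0.268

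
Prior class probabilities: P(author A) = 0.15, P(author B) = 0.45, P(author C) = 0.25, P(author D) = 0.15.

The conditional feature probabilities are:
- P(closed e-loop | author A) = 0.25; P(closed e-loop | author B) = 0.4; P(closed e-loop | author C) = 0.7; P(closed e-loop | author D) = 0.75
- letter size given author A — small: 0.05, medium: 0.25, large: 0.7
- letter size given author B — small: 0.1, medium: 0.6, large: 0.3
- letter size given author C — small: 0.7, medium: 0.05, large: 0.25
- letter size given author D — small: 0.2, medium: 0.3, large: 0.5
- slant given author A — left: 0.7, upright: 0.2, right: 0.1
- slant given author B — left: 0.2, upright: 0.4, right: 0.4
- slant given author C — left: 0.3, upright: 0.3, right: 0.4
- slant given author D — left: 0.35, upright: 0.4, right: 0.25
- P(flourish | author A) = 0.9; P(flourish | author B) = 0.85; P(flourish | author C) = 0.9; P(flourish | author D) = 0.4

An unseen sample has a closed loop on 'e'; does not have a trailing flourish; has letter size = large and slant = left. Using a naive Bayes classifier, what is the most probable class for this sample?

author D

author A: 0.15 × 0.25 × 0.7 × 0.7 × (1−0.9) = 0.0018375
author B: 0.45 × 0.4 × 0.3 × 0.2 × (1−0.85) = 0.00162
author C: 0.25 × 0.7 × 0.25 × 0.3 × (1−0.9) = 0.0013125
author D: 0.15 × 0.75 × 0.5 × 0.35 × (1−0.4) = 0.0118125
Highest score → author D.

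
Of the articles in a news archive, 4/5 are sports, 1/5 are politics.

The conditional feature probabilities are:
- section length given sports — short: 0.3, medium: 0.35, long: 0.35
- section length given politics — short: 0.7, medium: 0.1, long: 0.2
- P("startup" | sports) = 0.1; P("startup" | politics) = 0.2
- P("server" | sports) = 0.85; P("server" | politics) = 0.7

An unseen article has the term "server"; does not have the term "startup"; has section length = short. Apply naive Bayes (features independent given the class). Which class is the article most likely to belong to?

sports

sports: 0.8 × 0.3 × (1−0.1) × 0.85 = 0.1836
politics: 0.2 × 0.7 × (1−0.2) × 0.7 = 0.0784
Highest score → sports.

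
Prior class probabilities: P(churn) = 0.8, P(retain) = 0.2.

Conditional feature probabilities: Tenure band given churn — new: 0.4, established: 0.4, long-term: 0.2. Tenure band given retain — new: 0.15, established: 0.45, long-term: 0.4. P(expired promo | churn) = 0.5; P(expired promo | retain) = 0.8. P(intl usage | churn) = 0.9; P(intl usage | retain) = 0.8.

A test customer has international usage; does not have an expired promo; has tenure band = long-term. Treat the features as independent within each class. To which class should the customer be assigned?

churn

churn: 0.8 × 0.2 × (1−0.5) × 0.9 = 0.072
retain: 0.2 × 0.4 × (1−0.8) × 0.8 = 0.0128
Highest score → churn.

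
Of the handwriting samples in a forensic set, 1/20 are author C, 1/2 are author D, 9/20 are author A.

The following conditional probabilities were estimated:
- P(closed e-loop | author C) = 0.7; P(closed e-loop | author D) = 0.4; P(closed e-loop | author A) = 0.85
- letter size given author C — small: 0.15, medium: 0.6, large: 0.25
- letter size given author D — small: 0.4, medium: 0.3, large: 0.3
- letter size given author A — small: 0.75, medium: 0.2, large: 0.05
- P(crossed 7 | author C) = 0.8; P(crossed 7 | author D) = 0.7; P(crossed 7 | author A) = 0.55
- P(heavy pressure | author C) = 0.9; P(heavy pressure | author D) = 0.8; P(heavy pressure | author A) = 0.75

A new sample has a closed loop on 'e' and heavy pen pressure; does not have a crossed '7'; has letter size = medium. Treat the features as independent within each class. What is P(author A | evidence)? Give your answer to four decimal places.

author C: 0.05 × 0.7 × 0.6 × (1−0.8) × 0.9 = 0.00378
author D: 0.5 × 0.4 × 0.3 × (1−0.7) × 0.8 = 0.0144
author A: 0.45 × 0.85 × 0.2 × (1−0.55) × 0.75 = 0.02581875
P(author A | x) = 0.02581875 / 0.04399875 ≈ 0.5868

0.5868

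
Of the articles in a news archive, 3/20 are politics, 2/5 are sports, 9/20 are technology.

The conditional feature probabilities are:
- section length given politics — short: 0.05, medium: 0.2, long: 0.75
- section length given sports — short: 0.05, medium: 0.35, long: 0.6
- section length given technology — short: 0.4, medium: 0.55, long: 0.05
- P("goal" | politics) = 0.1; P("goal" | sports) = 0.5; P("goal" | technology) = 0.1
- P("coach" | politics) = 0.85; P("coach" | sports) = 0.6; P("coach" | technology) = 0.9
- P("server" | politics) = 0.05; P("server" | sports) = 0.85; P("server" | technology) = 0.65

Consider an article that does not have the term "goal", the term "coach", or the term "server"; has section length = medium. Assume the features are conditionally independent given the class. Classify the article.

technology

politics: 0.15 × 0.2 × (1−0.1) × (1−0.85) × (1−0.05) = 0.0038475
sports: 0.4 × 0.35 × (1−0.5) × (1−0.6) × (1−0.85) = 0.0042
technology: 0.45 × 0.55 × (1−0.1) × (1−0.9) × (1−0.65) = 0.00779625
Highest score → technology.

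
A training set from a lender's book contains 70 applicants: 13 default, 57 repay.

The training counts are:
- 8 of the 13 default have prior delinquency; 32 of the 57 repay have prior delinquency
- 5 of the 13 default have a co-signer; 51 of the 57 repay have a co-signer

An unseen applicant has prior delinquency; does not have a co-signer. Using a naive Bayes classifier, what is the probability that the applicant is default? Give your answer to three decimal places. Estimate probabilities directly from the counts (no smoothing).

0.594

default: (13/70) × (8/13) × (8/13) ≈ 0.0703297
repay: (57/70) × (32/57) × (6/57) ≈ 0.0481203
P(default | x) = 0.0703297 / 0.11845 ≈ 0.594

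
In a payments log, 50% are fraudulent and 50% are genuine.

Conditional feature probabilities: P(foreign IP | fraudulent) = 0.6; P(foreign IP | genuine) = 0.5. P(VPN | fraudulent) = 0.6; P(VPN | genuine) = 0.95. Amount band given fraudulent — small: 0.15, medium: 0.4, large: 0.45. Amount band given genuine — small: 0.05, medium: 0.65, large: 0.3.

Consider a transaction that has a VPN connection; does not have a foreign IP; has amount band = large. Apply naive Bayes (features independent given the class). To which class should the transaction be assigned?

fraudulent: 0.5 × (1−0.6) × 0.6 × 0.45 = 0.054
genuine: 0.5 × (1−0.5) × 0.95 × 0.3 = 0.07125
Highest score → genuine.

genuine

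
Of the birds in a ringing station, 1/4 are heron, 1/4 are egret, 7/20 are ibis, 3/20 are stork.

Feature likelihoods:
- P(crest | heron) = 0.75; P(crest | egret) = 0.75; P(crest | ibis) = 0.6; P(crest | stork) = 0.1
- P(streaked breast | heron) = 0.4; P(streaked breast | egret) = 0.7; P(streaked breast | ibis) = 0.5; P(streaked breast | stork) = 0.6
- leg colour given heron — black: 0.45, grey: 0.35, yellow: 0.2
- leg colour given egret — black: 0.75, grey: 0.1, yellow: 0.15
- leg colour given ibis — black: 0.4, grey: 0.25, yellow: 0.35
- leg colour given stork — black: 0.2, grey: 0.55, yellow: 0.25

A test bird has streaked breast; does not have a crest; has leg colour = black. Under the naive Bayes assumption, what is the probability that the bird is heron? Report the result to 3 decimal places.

0.127

heron: 0.25 × (1−0.75) × 0.4 × 0.45 = 0.01125
egret: 0.25 × (1−0.75) × 0.7 × 0.75 = 0.0328125
ibis: 0.35 × (1−0.6) × 0.5 × 0.4 = 0.028
stork: 0.15 × (1−0.1) × 0.6 × 0.2 = 0.0162
P(heron | x) = 0.01125 / 0.0882625 ≈ 0.127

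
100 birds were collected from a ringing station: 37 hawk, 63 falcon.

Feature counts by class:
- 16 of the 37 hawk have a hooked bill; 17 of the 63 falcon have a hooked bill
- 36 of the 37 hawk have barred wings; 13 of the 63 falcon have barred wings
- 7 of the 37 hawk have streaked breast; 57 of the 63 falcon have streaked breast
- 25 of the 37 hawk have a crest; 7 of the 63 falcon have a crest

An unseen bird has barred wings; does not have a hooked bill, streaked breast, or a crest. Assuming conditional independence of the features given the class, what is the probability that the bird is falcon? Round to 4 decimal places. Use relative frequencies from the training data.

0.1301

hawk: (37/100) × (21/37) × (36/37) × (30/37) × (12/37) ≈ 0.0537303
falcon: (63/100) × (46/63) × (13/63) × (6/63) × (56/63) ≈ 0.00803561
P(falcon | x) = 0.00803561 / 0.06176591 ≈ 0.1301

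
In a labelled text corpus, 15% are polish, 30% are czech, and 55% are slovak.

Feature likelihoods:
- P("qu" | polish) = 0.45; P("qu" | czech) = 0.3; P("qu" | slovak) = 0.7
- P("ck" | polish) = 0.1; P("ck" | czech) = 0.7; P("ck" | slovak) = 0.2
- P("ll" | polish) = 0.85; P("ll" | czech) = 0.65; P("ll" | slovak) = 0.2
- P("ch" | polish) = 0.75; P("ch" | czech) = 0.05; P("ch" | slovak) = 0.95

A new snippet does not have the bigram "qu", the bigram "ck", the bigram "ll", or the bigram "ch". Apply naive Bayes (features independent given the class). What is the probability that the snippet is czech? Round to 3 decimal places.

polish: 0.15 × (1−0.45) × (1−0.1) × (1−0.85) × (1−0.75) = 0.002784375
czech: 0.3 × (1−0.3) × (1−0.7) × (1−0.65) × (1−0.05) = 0.0209475
slovak: 0.55 × (1−0.7) × (1−0.2) × (1−0.2) × (1−0.95) = 0.00528
P(czech | x) = 0.0209475 / 0.029011875 ≈ 0.722

0.722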